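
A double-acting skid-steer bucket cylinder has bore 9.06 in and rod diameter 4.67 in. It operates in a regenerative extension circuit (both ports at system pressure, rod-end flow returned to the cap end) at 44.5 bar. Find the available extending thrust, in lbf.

F ≈ 11100 lbf

With equal pressure on both faces, forces on the annular region cancel; the net push is pressure × rod cross-section.
Rod cross-section A_rod = π/4 × (4.67 in)² = 17.13 in^2
F = P × A_rod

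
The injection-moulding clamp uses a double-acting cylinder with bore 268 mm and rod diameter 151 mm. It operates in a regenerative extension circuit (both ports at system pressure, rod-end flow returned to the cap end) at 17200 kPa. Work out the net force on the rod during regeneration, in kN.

F ≈ 308 kN

With equal pressure on both faces, forces on the annular region cancel; the net push is pressure × rod cross-section.
Rod cross-section A_rod = π/4 × (151 mm)² = 17910 mm^2
F = P × A_rod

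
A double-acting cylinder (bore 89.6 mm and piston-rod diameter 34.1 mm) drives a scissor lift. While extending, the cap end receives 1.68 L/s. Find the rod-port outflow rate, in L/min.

Cap-side area A_cap = π/4 × (89.6 mm)² = 6305 mm^2
Rod-side annular area A_ann = π/4 × (89.6² − 34.1²) = 5392 mm^2
Piston speed v = Q_in/A_cap; rod-end outflow Q_out = v × A_ann = Q_in × A_ann/A_cap.

Q_out ≈ 86.2 L/min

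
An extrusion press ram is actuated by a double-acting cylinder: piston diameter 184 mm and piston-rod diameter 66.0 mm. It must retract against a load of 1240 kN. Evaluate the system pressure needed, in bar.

Rod-side annular area A_ann = π/4 × (184² − 66.0²) = 23170 mm^2
Retraction: pressure acts on the annular area.
P = F / A = 1240 kN / A

P ≈ 535 bar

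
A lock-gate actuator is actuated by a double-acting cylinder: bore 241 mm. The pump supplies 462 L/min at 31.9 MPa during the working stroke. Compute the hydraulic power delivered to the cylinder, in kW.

Hydraulic power = P × Q

W ≈ 246 kW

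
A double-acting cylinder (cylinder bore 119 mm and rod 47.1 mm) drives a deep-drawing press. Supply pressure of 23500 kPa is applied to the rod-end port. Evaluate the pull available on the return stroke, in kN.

F ≈ 220 kN

Rod-side annular area A_ann = π/4 × (119² − 47.1²) = 9380 mm^2
On retraction the pressure acts on the annular area (bore minus rod).
F = P × A_ann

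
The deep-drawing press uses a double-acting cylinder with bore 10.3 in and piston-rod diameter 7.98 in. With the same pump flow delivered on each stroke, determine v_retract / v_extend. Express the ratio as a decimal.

v_ret/v_ext ≈ 2.50

Cap-side area A_cap = π/4 × (10.3 in)² = 83.32 in^2
Rod-side annular area A_ann = π/4 × (10.3² − 7.98²) = 33.31 in^2
For equal Q, v ∝ 1/A, so v_ret/v_ext = A_cap/A_ann.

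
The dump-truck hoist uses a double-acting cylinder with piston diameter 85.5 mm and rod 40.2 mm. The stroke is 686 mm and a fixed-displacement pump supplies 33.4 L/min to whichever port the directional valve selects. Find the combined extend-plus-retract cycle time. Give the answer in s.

t ≈ 12.6 s

Cap-side area A_cap = π/4 × (85.5 mm)² = 5741 mm^2
Rod-side annular area A_ann = π/4 × (85.5² − 40.2²) = 4472 mm^2
t_ext = A_cap·L/Q = 7.075 s
t_ret = A_ann·L/Q = 5.511 s
t_cycle = t_ext + t_ret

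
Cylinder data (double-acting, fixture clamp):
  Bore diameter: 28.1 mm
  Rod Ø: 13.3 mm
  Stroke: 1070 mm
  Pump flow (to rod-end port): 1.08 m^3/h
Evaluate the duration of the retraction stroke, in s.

Rod-side annular area A_ann = π/4 × (28.1² − 13.3²) = 481.2 mm^2
Swept volume V = A × L; t = V / Q = A·L / Q

t ≈ 1.72 s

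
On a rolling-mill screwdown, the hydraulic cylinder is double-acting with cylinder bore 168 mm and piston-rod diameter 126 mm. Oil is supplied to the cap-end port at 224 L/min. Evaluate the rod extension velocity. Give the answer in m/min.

v ≈ 10.1 m/min

Cap-side area A_cap = π/4 × (168 mm)² = 22170 mm^2
v = Q / A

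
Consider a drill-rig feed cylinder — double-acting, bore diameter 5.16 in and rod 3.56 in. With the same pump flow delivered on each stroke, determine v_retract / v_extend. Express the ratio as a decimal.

Cap-side area A_cap = π/4 × (5.16 in)² = 20.91 in^2
Rod-side annular area A_ann = π/4 × (5.16² − 3.56²) = 10.96 in^2
For equal Q, v ∝ 1/A, so v_ret/v_ext = A_cap/A_ann.

v_ret/v_ext ≈ 1.91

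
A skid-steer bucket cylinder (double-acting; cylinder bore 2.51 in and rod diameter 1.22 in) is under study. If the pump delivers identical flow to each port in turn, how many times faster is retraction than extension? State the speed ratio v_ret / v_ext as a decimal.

Cap-side area A_cap = π/4 × (2.51 in)² = 4.948 in^2
Rod-side annular area A_ann = π/4 × (2.51² − 1.22²) = 3.779 in^2
For equal Q, v ∝ 1/A, so v_ret/v_ext = A_cap/A_ann.

v_ret/v_ext ≈ 1.31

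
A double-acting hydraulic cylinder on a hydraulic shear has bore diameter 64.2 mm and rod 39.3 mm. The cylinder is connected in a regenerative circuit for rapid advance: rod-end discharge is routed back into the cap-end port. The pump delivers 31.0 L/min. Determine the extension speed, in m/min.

v ≈ 25.6 m/min

In regeneration the rod-end outflow joins the pump flow into the cap end, so the net volume the pump must supply per unit advance equals the rod cross-section area.
Rod cross-section A_rod = π/4 × (39.3 mm)² = 1213 mm^2
v = Q_pump / A_rod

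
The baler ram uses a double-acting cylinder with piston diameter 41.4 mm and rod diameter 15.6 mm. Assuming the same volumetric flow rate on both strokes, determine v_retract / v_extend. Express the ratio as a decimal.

v_ret/v_ext ≈ 1.17

Cap-side area A_cap = π/4 × (41.4 mm)² = 1346 mm^2
Rod-side annular area A_ann = π/4 × (41.4² − 15.6²) = 1155 mm^2
For equal Q, v ∝ 1/A, so v_ret/v_ext = A_cap/A_ann.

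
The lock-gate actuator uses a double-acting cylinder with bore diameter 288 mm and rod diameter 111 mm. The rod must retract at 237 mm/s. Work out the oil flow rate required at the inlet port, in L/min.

Q ≈ 789 L/min

Rod-side annular area A_ann = π/4 × (288² − 111²) = 55470 mm^2
Q = A × v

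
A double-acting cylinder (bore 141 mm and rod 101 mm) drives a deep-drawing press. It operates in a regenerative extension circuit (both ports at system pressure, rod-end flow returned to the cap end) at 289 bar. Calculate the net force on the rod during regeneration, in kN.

With equal pressure on both faces, forces on the annular region cancel; the net push is pressure × rod cross-section.
Rod cross-section A_rod = π/4 × (101 mm)² = 8012 mm^2
F = P × A_rod

F ≈ 232 kN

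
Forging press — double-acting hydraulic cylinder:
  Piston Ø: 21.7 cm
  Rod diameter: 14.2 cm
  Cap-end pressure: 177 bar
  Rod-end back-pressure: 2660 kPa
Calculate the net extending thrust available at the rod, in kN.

Cap-side area A_cap = π/4 × (21.7 cm)² = 369.8 cm^2
Rod-side annular area A_ann = π/4 × (21.7² − 14.2²) = 211.5 cm^2
Net thrust = P_cap·A_cap − P_rod·A_ann = 654.6 kN − 56.25 kN

F ≈ 598 kN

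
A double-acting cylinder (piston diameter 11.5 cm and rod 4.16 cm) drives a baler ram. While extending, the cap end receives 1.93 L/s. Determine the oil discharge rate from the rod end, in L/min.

Cap-side area A_cap = π/4 × (11.5 cm)² = 103.9 cm^2
Rod-side annular area A_ann = π/4 × (11.5² − 4.16²) = 90.28 cm^2
Piston speed v = Q_in/A_cap; rod-end outflow Q_out = v × A_ann = Q_in × A_ann/A_cap.

Q_out ≈ 101 L/min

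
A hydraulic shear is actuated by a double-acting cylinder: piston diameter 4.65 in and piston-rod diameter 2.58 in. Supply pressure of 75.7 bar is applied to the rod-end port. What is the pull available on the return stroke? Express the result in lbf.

Rod-side annular area A_ann = π/4 × (4.65² − 2.58²) = 11.75 in^2
On retraction the pressure acts on the annular area (bore minus rod).
F = P × A_ann

F ≈ 12900 lbf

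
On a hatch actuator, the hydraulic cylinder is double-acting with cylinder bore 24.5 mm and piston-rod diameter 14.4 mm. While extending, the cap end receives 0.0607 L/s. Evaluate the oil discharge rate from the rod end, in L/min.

Q_out ≈ 2.38 L/min

Cap-side area A_cap = π/4 × (24.5 mm)² = 471.4 mm^2
Rod-side annular area A_ann = π/4 × (24.5² − 14.4²) = 308.6 mm^2
Piston speed v = Q_in/A_cap; rod-end outflow Q_out = v × A_ann = Q_in × A_ann/A_cap.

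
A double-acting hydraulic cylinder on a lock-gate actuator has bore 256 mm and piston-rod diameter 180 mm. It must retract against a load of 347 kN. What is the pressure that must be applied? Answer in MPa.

Rod-side annular area A_ann = π/4 × (256² − 180²) = 26020 mm^2
Retraction: pressure acts on the annular area.
P = F / A = 347 kN / A

P ≈ 13.3 MPa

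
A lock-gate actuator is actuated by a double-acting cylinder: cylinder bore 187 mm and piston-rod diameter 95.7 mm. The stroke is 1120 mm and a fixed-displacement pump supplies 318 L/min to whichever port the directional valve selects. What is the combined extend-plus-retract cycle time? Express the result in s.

t ≈ 10.1 s

Cap-side area A_cap = π/4 × (187 mm)² = 27460 mm^2
Rod-side annular area A_ann = π/4 × (187² − 95.7²) = 20270 mm^2
t_ext = A_cap·L/Q = 5.804 s
t_ret = A_ann·L/Q = 4.284 s
t_cycle = t_ext + t_ret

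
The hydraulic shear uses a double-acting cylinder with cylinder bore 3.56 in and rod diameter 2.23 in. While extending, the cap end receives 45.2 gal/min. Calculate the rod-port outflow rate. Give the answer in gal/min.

Cap-side area A_cap = π/4 × (3.56 in)² = 9.954 in^2
Rod-side annular area A_ann = π/4 × (3.56² − 2.23²) = 6.048 in^2
Piston speed v = Q_in/A_cap; rod-end outflow Q_out = v × A_ann = Q_in × A_ann/A_cap.

Q_out ≈ 27.5 gal/min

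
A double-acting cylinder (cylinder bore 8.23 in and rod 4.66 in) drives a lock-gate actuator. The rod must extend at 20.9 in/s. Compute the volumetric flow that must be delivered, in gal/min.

Cap-side area A_cap = π/4 × (8.23 in)² = 53.20 in^2
Q = A × v

Q ≈ 289 gal/min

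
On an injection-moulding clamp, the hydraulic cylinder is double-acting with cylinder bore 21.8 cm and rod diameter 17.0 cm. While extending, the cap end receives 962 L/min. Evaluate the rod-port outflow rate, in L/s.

Cap-side area A_cap = π/4 × (21.8 cm)² = 373.3 cm^2
Rod-side annular area A_ann = π/4 × (21.8² − 17.0²) = 146.3 cm^2
Piston speed v = Q_in/A_cap; rod-end outflow Q_out = v × A_ann = Q_in × A_ann/A_cap.

Q_out ≈ 6.28 L/s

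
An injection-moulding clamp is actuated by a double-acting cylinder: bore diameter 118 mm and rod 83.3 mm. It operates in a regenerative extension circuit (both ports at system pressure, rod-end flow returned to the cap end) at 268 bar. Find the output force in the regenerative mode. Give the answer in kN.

With equal pressure on both faces, forces on the annular region cancel; the net push is pressure × rod cross-section.
Rod cross-section A_rod = π/4 × (83.3 mm)² = 5450 mm^2
F = P × A_rod

F ≈ 146 kN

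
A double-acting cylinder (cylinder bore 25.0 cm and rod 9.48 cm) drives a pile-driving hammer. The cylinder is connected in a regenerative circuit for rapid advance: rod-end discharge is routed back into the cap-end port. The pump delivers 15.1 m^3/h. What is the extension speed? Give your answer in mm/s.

In regeneration the rod-end outflow joins the pump flow into the cap end, so the net volume the pump must supply per unit advance equals the rod cross-section area.
Rod cross-section A_rod = π/4 × (9.48 cm)² = 70.58 cm^2
v = Q_pump / A_rod

v ≈ 594 mm/s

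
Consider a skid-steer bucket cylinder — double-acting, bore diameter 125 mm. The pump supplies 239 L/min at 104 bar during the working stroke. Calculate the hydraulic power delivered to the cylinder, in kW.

W ≈ 41.4 kW

Hydraulic power = P × Q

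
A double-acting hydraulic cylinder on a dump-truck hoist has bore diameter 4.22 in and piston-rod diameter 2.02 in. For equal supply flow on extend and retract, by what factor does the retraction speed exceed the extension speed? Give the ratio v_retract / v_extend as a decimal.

Cap-side area A_cap = π/4 × (4.22 in)² = 13.99 in^2
Rod-side annular area A_ann = π/4 × (4.22² − 2.02²) = 10.78 in^2
For equal Q, v ∝ 1/A, so v_ret/v_ext = A_cap/A_ann.

v_ret/v_ext ≈ 1.30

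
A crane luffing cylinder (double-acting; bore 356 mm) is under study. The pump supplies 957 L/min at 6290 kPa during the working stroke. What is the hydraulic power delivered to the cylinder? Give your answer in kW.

Hydraulic power = P × Q

W ≈ 100 kW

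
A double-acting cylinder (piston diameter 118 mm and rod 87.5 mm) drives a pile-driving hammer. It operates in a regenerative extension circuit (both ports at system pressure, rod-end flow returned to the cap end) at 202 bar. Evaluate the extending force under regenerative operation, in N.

F ≈ 1.21e5 N

With equal pressure on both faces, forces on the annular region cancel; the net push is pressure × rod cross-section.
Rod cross-section A_rod = π/4 × (87.5 mm)² = 6013 mm^2
F = P × A_rod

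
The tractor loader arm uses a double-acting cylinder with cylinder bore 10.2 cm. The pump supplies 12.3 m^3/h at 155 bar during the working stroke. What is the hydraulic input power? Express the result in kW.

W ≈ 53.0 kW

Hydraulic power = P × Q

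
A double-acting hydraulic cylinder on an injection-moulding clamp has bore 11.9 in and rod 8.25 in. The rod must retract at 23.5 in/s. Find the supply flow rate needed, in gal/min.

Rod-side annular area A_ann = π/4 × (11.9² − 8.25²) = 57.76 in^2
Q = A × v

Q ≈ 353 gal/min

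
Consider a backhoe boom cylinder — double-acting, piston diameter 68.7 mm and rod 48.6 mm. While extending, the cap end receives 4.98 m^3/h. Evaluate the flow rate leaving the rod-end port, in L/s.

Q_out ≈ 0.691 L/s

Cap-side area A_cap = π/4 × (68.7 mm)² = 3707 mm^2
Rod-side annular area A_ann = π/4 × (68.7² − 48.6²) = 1852 mm^2
Piston speed v = Q_in/A_cap; rod-end outflow Q_out = v × A_ann = Q_in × A_ann/A_cap.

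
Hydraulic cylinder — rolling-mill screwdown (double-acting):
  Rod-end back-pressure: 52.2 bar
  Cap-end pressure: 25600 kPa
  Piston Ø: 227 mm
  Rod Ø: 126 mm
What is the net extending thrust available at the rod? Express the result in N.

F ≈ 8.90e5 N

Cap-side area A_cap = π/4 × (227 mm)² = 40470 mm^2
Rod-side annular area A_ann = π/4 × (227² − 126²) = 28000 mm^2
Net thrust = P_cap·A_cap − P_rod·A_ann = 1.036e6 N − 1.462e5 N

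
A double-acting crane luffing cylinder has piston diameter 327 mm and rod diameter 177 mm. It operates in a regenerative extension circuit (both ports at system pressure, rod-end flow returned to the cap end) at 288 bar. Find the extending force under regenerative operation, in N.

With equal pressure on both faces, forces on the annular region cancel; the net push is pressure × rod cross-section.
Rod cross-section A_rod = π/4 × (177 mm)² = 24610 mm^2
F = P × A_rod

F ≈ 7.09e5 N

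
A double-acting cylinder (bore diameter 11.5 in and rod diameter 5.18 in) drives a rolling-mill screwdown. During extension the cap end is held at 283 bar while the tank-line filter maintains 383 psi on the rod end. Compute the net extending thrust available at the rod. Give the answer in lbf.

F ≈ 3.95e5 lbf

Cap-side area A_cap = π/4 × (11.5 in)² = 103.9 in^2
Rod-side annular area A_ann = π/4 × (11.5² − 5.18²) = 82.79 in^2
Net thrust = P_cap·A_cap − P_rod·A_ann = 4.263e5 lbf − 31710 lbf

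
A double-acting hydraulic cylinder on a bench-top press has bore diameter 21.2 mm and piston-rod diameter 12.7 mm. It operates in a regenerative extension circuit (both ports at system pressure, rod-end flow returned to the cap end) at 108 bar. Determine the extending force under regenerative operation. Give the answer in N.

F ≈ 1370 N

With equal pressure on both faces, forces on the annular region cancel; the net push is pressure × rod cross-section.
Rod cross-section A_rod = π/4 × (12.7 mm)² = 126.7 mm^2
F = P × A_rod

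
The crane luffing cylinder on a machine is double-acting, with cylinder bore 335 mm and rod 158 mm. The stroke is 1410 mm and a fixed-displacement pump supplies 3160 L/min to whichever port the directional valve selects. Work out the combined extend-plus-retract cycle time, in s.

t ≈ 4.19 s

Cap-side area A_cap = π/4 × (335 mm)² = 88140 mm^2
Rod-side annular area A_ann = π/4 × (335² − 158²) = 68530 mm^2
t_ext = A_cap·L/Q = 2.360 s
t_ret = A_ann·L/Q = 1.835 s
t_cycle = t_ext + t_ret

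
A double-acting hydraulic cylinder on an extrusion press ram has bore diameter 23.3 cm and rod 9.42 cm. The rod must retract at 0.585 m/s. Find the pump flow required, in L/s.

Rod-side annular area A_ann = π/4 × (23.3² − 9.42²) = 356.7 cm^2
Q = A × v

Q ≈ 20.9 L/s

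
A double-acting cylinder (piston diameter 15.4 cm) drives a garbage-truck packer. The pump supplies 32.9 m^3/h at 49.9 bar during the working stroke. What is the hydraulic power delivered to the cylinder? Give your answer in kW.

Hydraulic power = P × Q

W ≈ 45.6 kW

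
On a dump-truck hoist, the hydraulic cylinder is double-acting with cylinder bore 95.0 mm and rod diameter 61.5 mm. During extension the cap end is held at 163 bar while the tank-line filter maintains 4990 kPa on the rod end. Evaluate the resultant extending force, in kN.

Cap-side area A_cap = π/4 × (95.0 mm)² = 7088 mm^2
Rod-side annular area A_ann = π/4 × (95.0² − 61.5²) = 4118 mm^2
Net thrust = P_cap·A_cap − P_rod·A_ann = 115.5 kN − 20.55 kN

F ≈ 95.0 kN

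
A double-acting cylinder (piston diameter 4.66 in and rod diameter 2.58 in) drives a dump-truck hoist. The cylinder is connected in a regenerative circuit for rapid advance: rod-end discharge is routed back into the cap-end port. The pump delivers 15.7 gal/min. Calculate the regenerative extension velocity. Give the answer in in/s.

v ≈ 11.6 in/s

In regeneration the rod-end outflow joins the pump flow into the cap end, so the net volume the pump must supply per unit advance equals the rod cross-section area.
Rod cross-section A_rod = π/4 × (2.58 in)² = 5.228 in^2
v = Q_pump / A_rod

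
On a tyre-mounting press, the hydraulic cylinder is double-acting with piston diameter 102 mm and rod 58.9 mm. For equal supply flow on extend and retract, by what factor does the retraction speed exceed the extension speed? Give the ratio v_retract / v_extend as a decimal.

v_ret/v_ext ≈ 1.50

Cap-side area A_cap = π/4 × (102 mm)² = 8171 mm^2
Rod-side annular area A_ann = π/4 × (102² − 58.9²) = 5447 mm^2
For equal Q, v ∝ 1/A, so v_ret/v_ext = A_cap/A_ann.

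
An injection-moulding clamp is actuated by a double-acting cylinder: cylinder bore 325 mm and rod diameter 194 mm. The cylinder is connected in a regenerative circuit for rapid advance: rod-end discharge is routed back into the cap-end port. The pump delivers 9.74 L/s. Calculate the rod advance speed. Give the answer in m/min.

In regeneration the rod-end outflow joins the pump flow into the cap end, so the net volume the pump must supply per unit advance equals the rod cross-section area.
Rod cross-section A_rod = π/4 × (194 mm)² = 29560 mm^2
v = Q_pump / A_rod

v ≈ 19.8 m/min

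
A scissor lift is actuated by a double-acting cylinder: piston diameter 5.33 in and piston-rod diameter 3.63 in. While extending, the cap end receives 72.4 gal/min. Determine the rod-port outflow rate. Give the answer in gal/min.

Cap-side area A_cap = π/4 × (5.33 in)² = 22.31 in^2
Rod-side annular area A_ann = π/4 × (5.33² − 3.63²) = 11.96 in^2
Piston speed v = Q_in/A_cap; rod-end outflow Q_out = v × A_ann = Q_in × A_ann/A_cap.

Q_out ≈ 38.8 gal/min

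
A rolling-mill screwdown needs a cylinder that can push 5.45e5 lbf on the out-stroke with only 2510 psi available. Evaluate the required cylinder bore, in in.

Extension force acts on the full piston face: F = P × (π/4)D².
D = √(4F / (πP)) = √(4 × 5.45e5 lbf / (π × 2510 psi))

D ≈ 16.6 in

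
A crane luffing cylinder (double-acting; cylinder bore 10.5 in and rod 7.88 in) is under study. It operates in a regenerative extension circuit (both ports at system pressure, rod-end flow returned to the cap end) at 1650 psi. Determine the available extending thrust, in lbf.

With equal pressure on both faces, forces on the annular region cancel; the net push is pressure × rod cross-section.
Rod cross-section A_rod = π/4 × (7.88 in)² = 48.77 in^2
F = P × A_rod

F ≈ 80500 lbf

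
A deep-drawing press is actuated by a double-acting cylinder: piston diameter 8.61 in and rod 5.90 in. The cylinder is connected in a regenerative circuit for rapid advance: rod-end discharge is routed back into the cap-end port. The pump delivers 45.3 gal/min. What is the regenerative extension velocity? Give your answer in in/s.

v ≈ 6.38 in/s

In regeneration the rod-end outflow joins the pump flow into the cap end, so the net volume the pump must supply per unit advance equals the rod cross-section area.
Rod cross-section A_rod = π/4 × (5.90 in)² = 27.34 in^2
v = Q_pump / A_rod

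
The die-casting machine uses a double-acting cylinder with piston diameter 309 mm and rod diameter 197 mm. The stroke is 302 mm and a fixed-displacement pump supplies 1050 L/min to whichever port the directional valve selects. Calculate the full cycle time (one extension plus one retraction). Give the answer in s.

t ≈ 2.06 s

Cap-side area A_cap = π/4 × (309 mm)² = 74990 mm^2
Rod-side annular area A_ann = π/4 × (309² − 197²) = 44510 mm^2
t_ext = A_cap·L/Q = 1.294 s
t_ret = A_ann·L/Q = 0.7681 s
t_cycle = t_ext + t_ret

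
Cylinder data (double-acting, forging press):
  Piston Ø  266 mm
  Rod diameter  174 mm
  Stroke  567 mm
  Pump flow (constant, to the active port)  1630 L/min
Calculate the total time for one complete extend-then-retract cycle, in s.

t ≈ 1.82 s

Cap-side area A_cap = π/4 × (266 mm)² = 55570 mm^2
Rod-side annular area A_ann = π/4 × (266² − 174²) = 31790 mm^2
t_ext = A_cap·L/Q = 1.160 s
t_ret = A_ann·L/Q = 0.6636 s
t_cycle = t_ext + t_ret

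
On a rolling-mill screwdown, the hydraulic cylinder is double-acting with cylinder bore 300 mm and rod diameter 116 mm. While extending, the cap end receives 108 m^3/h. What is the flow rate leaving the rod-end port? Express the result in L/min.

Q_out ≈ 1530 L/min

Cap-side area A_cap = π/4 × (300 mm)² = 70690 mm^2
Rod-side annular area A_ann = π/4 × (300² − 116²) = 60120 mm^2
Piston speed v = Q_in/A_cap; rod-end outflow Q_out = v × A_ann = Q_in × A_ann/A_cap.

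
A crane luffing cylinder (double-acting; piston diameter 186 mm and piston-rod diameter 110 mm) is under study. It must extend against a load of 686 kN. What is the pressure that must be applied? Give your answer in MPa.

P ≈ 25.2 MPa

Cap-side area A_cap = π/4 × (186 mm)² = 27170 mm^2
P = F / A = 686 kN / A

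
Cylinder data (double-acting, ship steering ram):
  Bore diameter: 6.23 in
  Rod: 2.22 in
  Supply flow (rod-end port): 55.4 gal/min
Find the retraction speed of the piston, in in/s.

Rod-side annular area A_ann = π/4 × (6.23² − 2.22²) = 26.61 in^2
Flow into the rod-end port fills the annular volume.
v = Q / A

v ≈ 8.01 in/s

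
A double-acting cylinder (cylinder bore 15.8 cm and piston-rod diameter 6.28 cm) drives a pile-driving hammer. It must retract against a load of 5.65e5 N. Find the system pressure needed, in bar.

Rod-side annular area A_ann = π/4 × (15.8² − 6.28²) = 165.1 cm^2
Retraction: pressure acts on the annular area.
P = F / A = 5.65e5 N / A

P ≈ 342 bar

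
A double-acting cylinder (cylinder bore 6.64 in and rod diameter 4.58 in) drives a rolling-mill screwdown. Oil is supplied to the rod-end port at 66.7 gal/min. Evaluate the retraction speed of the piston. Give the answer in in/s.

v ≈ 14.1 in/s

Rod-side annular area A_ann = π/4 × (6.64² − 4.58²) = 18.15 in^2
Flow into the rod-end port fills the annular volume.
v = Q / A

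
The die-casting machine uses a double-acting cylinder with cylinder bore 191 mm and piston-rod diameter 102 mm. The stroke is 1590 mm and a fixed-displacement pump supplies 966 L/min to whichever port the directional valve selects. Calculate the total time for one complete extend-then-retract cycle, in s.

Cap-side area A_cap = π/4 × (191 mm)² = 28650 mm^2
Rod-side annular area A_ann = π/4 × (191² − 102²) = 20480 mm^2
t_ext = A_cap·L/Q = 2.830 s
t_ret = A_ann·L/Q = 2.023 s
t_cycle = t_ext + t_ret

t ≈ 4.85 s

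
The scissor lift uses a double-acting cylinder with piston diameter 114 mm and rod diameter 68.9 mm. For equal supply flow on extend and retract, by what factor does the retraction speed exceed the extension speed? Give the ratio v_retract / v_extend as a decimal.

v_ret/v_ext ≈ 1.58

Cap-side area A_cap = π/4 × (114 mm)² = 10210 mm^2
Rod-side annular area A_ann = π/4 × (114² − 68.9²) = 6479 mm^2
For equal Q, v ∝ 1/A, so v_ret/v_ext = A_cap/A_ann.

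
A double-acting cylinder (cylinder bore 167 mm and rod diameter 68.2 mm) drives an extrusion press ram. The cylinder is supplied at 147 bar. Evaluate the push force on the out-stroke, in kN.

Cap-side area A_cap = π/4 × (167 mm)² = 21900 mm^2
F = P × A_cap = 147 bar × A_cap

F ≈ 322 kN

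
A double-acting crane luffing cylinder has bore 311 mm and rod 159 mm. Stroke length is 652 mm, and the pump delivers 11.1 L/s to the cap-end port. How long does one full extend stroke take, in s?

Cap-side area A_cap = π/4 × (311 mm)² = 75960 mm^2
Swept volume V = A × L; t = V / Q = A·L / Q

t ≈ 4.46 s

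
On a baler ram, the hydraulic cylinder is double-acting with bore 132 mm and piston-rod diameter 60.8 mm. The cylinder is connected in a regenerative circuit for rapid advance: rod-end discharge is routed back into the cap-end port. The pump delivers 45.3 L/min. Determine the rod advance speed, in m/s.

In regeneration the rod-end outflow joins the pump flow into the cap end, so the net volume the pump must supply per unit advance equals the rod cross-section area.
Rod cross-section A_rod = π/4 × (60.8 mm)² = 2903 mm^2
v = Q_pump / A_rod

v ≈ 0.260 m/s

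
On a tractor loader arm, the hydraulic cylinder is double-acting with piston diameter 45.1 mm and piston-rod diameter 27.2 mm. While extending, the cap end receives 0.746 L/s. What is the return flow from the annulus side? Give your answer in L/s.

Q_out ≈ 0.475 L/s

Cap-side area A_cap = π/4 × (45.1 mm)² = 1598 mm^2
Rod-side annular area A_ann = π/4 × (45.1² − 27.2²) = 1016 mm^2
Piston speed v = Q_in/A_cap; rod-end outflow Q_out = v × A_ann = Q_in × A_ann/A_cap.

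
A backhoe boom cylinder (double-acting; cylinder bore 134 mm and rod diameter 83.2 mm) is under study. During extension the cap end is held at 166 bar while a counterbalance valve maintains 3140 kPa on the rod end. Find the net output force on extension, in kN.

Cap-side area A_cap = π/4 × (134 mm)² = 14100 mm^2
Rod-side annular area A_ann = π/4 × (134² − 83.2²) = 8666 mm^2
Net thrust = P_cap·A_cap − P_rod·A_ann = 234.1 kN − 27.21 kN

F ≈ 207 kN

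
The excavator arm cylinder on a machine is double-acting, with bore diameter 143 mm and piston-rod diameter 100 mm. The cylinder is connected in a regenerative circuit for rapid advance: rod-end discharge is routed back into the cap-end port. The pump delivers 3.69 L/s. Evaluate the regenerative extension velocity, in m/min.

In regeneration the rod-end outflow joins the pump flow into the cap end, so the net volume the pump must supply per unit advance equals the rod cross-section area.
Rod cross-section A_rod = π/4 × (100 mm)² = 7854 mm^2
v = Q_pump / A_rod

v ≈ 28.2 m/min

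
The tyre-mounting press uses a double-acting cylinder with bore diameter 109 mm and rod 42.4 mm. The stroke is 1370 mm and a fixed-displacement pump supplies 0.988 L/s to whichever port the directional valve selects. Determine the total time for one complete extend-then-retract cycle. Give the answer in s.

Cap-side area A_cap = π/4 × (109 mm)² = 9331 mm^2
Rod-side annular area A_ann = π/4 × (109² − 42.4²) = 7919 mm^2
t_ext = A_cap·L/Q = 12.94 s
t_ret = A_ann·L/Q = 10.98 s
t_cycle = t_ext + t_ret

t ≈ 23.9 s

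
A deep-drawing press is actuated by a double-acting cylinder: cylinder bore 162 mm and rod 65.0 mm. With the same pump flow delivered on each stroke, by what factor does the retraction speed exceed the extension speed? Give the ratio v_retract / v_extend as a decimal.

Cap-side area A_cap = π/4 × (162 mm)² = 20610 mm^2
Rod-side annular area A_ann = π/4 × (162² − 65.0²) = 17290 mm^2
For equal Q, v ∝ 1/A, so v_ret/v_ext = A_cap/A_ann.

v_ret/v_ext ≈ 1.19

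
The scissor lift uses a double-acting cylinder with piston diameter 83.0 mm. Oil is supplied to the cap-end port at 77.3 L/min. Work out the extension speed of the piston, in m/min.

v ≈ 14.3 m/min

Cap-side area A_cap = π/4 × (83.0 mm)² = 5411 mm^2
v = Q / A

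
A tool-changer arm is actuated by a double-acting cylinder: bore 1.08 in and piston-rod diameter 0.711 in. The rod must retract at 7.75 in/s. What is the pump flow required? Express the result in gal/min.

Rod-side annular area A_ann = π/4 × (1.08² − 0.711²) = 0.5191 in^2
Q = A × v

Q ≈ 1.04 gal/min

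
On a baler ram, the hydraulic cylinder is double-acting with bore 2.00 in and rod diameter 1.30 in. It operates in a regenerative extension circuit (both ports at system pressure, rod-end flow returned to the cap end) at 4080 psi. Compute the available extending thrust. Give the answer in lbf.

F ≈ 5420 lbf

With equal pressure on both faces, forces on the annular region cancel; the net push is pressure × rod cross-section.
Rod cross-section A_rod = π/4 × (1.30 in)² = 1.327 in^2
F = P × A_rod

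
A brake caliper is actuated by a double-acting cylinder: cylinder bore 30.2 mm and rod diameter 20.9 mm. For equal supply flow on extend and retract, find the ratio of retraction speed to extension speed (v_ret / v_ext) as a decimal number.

Cap-side area A_cap = π/4 × (30.2 mm)² = 716.3 mm^2
Rod-side annular area A_ann = π/4 × (30.2² − 20.9²) = 373.2 mm^2
For equal Q, v ∝ 1/A, so v_ret/v_ext = A_cap/A_ann.

v_ret/v_ext ≈ 1.92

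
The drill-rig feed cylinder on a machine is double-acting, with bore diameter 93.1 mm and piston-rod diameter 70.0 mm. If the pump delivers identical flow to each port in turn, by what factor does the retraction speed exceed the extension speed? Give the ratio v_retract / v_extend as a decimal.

Cap-side area A_cap = π/4 × (93.1 mm)² = 6808 mm^2
Rod-side annular area A_ann = π/4 × (93.1² − 70.0²) = 2959 mm^2
For equal Q, v ∝ 1/A, so v_ret/v_ext = A_cap/A_ann.

v_ret/v_ext ≈ 2.30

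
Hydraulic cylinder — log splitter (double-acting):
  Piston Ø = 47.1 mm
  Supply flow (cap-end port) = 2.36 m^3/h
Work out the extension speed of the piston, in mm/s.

Cap-side area A_cap = π/4 × (47.1 mm)² = 1742 mm^2
v = Q / A

v ≈ 376 mm/s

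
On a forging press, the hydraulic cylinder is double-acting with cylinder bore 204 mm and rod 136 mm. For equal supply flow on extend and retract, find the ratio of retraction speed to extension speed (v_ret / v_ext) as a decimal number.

Cap-side area A_cap = π/4 × (204 mm)² = 32690 mm^2
Rod-side annular area A_ann = π/4 × (204² − 136²) = 18160 mm^2
For equal Q, v ∝ 1/A, so v_ret/v_ext = A_cap/A_ann.

v_ret/v_ext ≈ 1.80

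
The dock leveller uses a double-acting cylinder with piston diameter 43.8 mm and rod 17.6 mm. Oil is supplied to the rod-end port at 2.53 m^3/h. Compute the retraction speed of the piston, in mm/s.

Rod-side annular area A_ann = π/4 × (43.8² − 17.6²) = 1263 mm^2
Flow into the rod-end port fills the annular volume.
v = Q / A

v ≈ 556 mm/s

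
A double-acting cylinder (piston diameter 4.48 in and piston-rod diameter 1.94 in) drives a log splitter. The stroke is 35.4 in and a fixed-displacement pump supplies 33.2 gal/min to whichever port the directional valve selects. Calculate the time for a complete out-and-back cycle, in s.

Cap-side area A_cap = π/4 × (4.48 in)² = 15.76 in^2
Rod-side annular area A_ann = π/4 × (4.48² − 1.94²) = 12.81 in^2
t_ext = A_cap·L/Q = 4.366 s
t_ret = A_ann·L/Q = 3.547 s
t_cycle = t_ext + t_ret

t ≈ 7.91 s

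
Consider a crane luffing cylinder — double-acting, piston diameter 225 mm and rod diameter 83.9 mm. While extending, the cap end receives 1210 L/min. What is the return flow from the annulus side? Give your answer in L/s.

Cap-side area A_cap = π/4 × (225 mm)² = 39760 mm^2
Rod-side annular area A_ann = π/4 × (225² − 83.9²) = 34230 mm^2
Piston speed v = Q_in/A_cap; rod-end outflow Q_out = v × A_ann = Q_in × A_ann/A_cap.

Q_out ≈ 17.4 L/s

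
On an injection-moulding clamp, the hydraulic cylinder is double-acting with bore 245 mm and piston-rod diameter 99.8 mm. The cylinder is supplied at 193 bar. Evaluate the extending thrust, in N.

Cap-side area A_cap = π/4 × (245 mm)² = 47140 mm^2
F = P × A_cap = 193 bar × A_cap

F ≈ 9.10e5 N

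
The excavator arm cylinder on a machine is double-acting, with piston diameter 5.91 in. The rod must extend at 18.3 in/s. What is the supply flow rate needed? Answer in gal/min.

Cap-side area A_cap = π/4 × (5.91 in)² = 27.43 in^2
Q = A × v

Q ≈ 130 gal/min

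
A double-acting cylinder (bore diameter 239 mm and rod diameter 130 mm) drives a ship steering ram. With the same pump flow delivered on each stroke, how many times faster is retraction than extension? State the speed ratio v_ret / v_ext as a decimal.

v_ret/v_ext ≈ 1.42

Cap-side area A_cap = π/4 × (239 mm)² = 44860 mm^2
Rod-side annular area A_ann = π/4 × (239² − 130²) = 31590 mm^2
For equal Q, v ∝ 1/A, so v_ret/v_ext = A_cap/A_ann.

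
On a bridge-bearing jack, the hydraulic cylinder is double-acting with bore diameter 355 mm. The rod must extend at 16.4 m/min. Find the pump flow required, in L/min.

Cap-side area A_cap = π/4 × (355 mm)² = 98980 mm^2
Q = A × v

Q ≈ 1620 L/min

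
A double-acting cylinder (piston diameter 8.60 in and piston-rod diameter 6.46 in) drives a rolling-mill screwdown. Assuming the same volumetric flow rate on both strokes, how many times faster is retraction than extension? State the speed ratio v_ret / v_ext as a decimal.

Cap-side area A_cap = π/4 × (8.60 in)² = 58.09 in^2
Rod-side annular area A_ann = π/4 × (8.60² − 6.46²) = 25.31 in^2
For equal Q, v ∝ 1/A, so v_ret/v_ext = A_cap/A_ann.

v_ret/v_ext ≈ 2.29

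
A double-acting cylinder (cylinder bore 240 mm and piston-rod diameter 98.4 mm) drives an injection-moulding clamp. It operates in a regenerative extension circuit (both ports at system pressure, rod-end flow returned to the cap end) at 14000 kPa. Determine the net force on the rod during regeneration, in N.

With equal pressure on both faces, forces on the annular region cancel; the net push is pressure × rod cross-section.
Rod cross-section A_rod = π/4 × (98.4 mm)² = 7605 mm^2
F = P × A_rod

F ≈ 1.06e5 N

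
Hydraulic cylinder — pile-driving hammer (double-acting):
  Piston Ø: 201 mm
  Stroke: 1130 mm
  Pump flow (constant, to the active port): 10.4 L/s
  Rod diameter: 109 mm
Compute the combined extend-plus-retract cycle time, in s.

t ≈ 5.88 s

Cap-side area A_cap = π/4 × (201 mm)² = 31730 mm^2
Rod-side annular area A_ann = π/4 × (201² − 109²) = 22400 mm^2
t_ext = A_cap·L/Q = 3.448 s
t_ret = A_ann·L/Q = 2.434 s
t_cycle = t_ext + t_ret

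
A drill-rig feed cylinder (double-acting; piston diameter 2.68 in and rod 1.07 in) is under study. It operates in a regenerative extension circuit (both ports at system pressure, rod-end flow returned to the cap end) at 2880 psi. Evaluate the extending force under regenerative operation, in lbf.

With equal pressure on both faces, forces on the annular region cancel; the net push is pressure × rod cross-section.
Rod cross-section A_rod = π/4 × (1.07 in)² = 0.8992 in^2
F = P × A_rod

F ≈ 2590 lbf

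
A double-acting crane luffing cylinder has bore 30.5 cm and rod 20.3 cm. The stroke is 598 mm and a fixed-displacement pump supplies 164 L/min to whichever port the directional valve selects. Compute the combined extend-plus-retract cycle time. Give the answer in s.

t ≈ 24.9 s

Cap-side area A_cap = π/4 × (30.5 cm)² = 730.6 cm^2
Rod-side annular area A_ann = π/4 × (30.5² − 20.3²) = 407.0 cm^2
t_ext = A_cap·L/Q = 15.98 s
t_ret = A_ann·L/Q = 8.904 s
t_cycle = t_ext + t_ret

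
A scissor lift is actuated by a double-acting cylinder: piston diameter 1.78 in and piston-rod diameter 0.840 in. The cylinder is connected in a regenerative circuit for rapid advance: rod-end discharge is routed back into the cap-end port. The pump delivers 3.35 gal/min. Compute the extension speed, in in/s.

v ≈ 23.3 in/s

In regeneration the rod-end outflow joins the pump flow into the cap end, so the net volume the pump must supply per unit advance equals the rod cross-section area.
Rod cross-section A_rod = π/4 × (0.840 in)² = 0.5542 in^2
v = Q_pump / A_rod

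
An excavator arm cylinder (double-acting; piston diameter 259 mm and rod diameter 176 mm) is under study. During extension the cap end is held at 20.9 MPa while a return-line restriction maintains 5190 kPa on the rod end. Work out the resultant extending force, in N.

Cap-side area A_cap = π/4 × (259 mm)² = 52690 mm^2
Rod-side annular area A_ann = π/4 × (259² − 176²) = 28360 mm^2
Net thrust = P_cap·A_cap − P_rod·A_ann = 1.101e6 N − 1.472e5 N

F ≈ 9.54e5 N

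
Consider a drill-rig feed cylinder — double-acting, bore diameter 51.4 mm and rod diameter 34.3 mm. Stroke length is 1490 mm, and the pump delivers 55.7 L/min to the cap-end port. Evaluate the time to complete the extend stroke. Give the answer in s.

t ≈ 3.33 s

Cap-side area A_cap = π/4 × (51.4 mm)² = 2075 mm^2
Swept volume V = A × L; t = V / Q = A·L / Q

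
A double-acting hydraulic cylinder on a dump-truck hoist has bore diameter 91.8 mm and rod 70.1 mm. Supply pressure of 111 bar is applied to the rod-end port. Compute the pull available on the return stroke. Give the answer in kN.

F ≈ 30.6 kN

Rod-side annular area A_ann = π/4 × (91.8² − 70.1²) = 2759 mm^2
On retraction the pressure acts on the annular area (bore minus rod).
F = P × A_ann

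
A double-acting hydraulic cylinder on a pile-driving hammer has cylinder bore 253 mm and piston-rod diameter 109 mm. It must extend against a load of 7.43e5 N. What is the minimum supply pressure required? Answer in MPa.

P ≈ 14.8 MPa

Cap-side area A_cap = π/4 × (253 mm)² = 50270 mm^2
P = F / A = 7.43e5 N / A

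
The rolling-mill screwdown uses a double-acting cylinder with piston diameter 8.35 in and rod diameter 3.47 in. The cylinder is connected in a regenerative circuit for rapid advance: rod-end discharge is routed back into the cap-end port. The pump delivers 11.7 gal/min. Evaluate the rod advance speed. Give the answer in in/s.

In regeneration the rod-end outflow joins the pump flow into the cap end, so the net volume the pump must supply per unit advance equals the rod cross-section area.
Rod cross-section A_rod = π/4 × (3.47 in)² = 9.457 in^2
v = Q_pump / A_rod

v ≈ 4.76 in/s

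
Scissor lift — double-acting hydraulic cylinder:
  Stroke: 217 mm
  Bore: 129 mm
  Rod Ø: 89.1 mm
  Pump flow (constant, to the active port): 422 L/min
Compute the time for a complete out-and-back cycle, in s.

Cap-side area A_cap = π/4 × (129 mm)² = 13070 mm^2
Rod-side annular area A_ann = π/4 × (129² − 89.1²) = 6835 mm^2
t_ext = A_cap·L/Q = 0.4032 s
t_ret = A_ann·L/Q = 0.2109 s
t_cycle = t_ext + t_ret

t ≈ 0.614 s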